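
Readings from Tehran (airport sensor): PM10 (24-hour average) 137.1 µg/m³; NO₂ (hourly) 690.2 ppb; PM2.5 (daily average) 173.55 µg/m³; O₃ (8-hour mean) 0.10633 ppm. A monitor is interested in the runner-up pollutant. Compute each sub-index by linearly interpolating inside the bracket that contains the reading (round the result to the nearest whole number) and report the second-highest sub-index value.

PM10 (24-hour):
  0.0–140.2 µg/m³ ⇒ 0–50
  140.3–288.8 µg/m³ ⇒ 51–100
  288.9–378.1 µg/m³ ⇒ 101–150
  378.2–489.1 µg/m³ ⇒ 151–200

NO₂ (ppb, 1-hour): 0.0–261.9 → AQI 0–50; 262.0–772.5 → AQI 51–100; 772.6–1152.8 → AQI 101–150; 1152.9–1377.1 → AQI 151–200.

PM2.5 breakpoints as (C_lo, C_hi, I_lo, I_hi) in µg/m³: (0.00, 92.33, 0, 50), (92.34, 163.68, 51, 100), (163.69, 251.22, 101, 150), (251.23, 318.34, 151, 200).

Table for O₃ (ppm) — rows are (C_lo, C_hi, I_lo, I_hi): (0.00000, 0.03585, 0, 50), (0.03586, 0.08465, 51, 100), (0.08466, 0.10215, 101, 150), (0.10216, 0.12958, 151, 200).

PM10: 137.1 ∈ [0.0, 140.2] ↔ index [0, 50].
0 + (137.1−0.0)·(50−0)/(140.2−0.0) = 0 + 137.1·50/140.2 ≈ 48.89, so AQI = 49.
NO₂: 690.2 lies in 262.0–772.5, so I_lo=51, I_hi=100, C_lo=262.0, C_hi=772.5.
(100−51)/(772.5−262.0) × (690.2−262.0) + 51 = 49/510.5 × 428.2 + 51 ≈ 92.10 → 92.
PM2.5: 173.55 lies in 163.69–251.22, so I_lo=101, I_hi=150, C_lo=163.69, C_hi=251.22.
(150−101)/(251.22−163.69) × (173.55−163.69) + 101 = 49/87.53 × 9.86 + 101 ≈ 106.52 → 107.
O₃: row 0.10216–0.12958 (AQI 151–200). (200−151)·(0.10633−0.10216)/(0.12958−0.10216) + 151 = 49·0.00417/0.02742 + 151 ≈ 158.45 → 158.
Sub-indices: PM10→49, NO₂→92, PM2.5→107, O₃→158. Ranked high→low: 158, 107, 92, 49. Second-highest sub-index = 107.

107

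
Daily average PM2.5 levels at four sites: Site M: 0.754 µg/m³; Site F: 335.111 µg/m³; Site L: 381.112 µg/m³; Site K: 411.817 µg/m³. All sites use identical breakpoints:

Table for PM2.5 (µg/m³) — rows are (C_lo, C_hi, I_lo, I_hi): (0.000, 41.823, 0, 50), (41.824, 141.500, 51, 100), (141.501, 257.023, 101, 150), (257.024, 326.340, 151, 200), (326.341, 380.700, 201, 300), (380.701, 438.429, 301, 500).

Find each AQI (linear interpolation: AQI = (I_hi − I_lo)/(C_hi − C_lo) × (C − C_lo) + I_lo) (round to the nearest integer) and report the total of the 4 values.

Site M: 0.754 lies in 0.000–41.823, so I_lo=0, I_hi=50, C_lo=0.000, C_hi=41.823.
(50−0)/(41.823−0.000) × (0.754−0.000) + 0 = 50/41.823 × 0.754 + 0 ≈ 0.90 → 1.
Site F: 335.111 ∈ [326.341, 380.700] ↔ index [201, 300].
201 + (335.111−326.341)·(300−201)/(380.700−326.341) = 201 + 8.770·99/54.359 ≈ 216.97, so AQI = 217.
Site L: row 380.701–438.429 (AQI 301–500). (500−301)·(381.112−380.701)/(438.429−380.701) + 301 = 199·0.411/57.728 + 301 ≈ 302.42 → 302.
Site K: 411.817 lies in 380.701–438.429, so I_lo=301, I_hi=500, C_lo=380.701, C_hi=438.429.
(500−301)/(438.429−380.701) × (411.817−380.701) + 301 = 199/57.728 × 31.116 + 301 ≈ 408.26 → 408.
AQIs: Site M=1, Site F=217, Site L=302, Site K=408. Sum = 1 + 217 + 302 + 408 = 928.

928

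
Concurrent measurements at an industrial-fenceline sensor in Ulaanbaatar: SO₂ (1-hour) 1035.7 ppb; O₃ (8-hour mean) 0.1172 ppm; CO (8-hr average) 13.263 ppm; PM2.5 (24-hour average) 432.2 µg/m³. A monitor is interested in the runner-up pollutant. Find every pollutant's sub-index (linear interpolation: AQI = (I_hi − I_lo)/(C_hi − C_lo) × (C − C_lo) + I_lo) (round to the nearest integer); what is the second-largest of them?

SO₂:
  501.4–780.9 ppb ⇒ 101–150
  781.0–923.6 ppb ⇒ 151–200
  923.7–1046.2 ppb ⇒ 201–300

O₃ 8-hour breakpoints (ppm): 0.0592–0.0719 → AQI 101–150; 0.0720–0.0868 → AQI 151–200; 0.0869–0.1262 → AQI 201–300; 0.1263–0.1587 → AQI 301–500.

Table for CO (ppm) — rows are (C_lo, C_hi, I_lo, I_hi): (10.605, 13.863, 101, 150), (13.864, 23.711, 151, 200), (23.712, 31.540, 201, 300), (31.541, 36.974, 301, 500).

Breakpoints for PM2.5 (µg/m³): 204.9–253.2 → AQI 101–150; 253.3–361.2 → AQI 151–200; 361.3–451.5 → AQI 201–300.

SO₂: 1035.7 lies in 923.7–1046.2, so I_lo=201, I_hi=300, C_lo=923.7, C_hi=1046.2.
(300−201)/(1046.2−923.7) × (1035.7−923.7) + 201 = 99/122.5 × 112.0 + 201 ≈ 291.51 → 292.
O₃ 0.1172: bracket 0.0869–0.1262 → index 201–300; slope 99/0.0393, offset 0.0303.
AQI = 201 + 99/0.0393·0.0303 ≈ 277.33 ⇒ 277.
CO: row 10.605–13.863 (AQI 101–150). (150−101)·(13.263−10.605)/(13.863−10.605) + 101 = 49·2.658/3.258 + 101 ≈ 140.98 → 141.
PM2.5 432.2: bracket 361.3–451.5 → index 201–300; slope 99/90.2, offset 70.9.
AQI = 201 + 99/90.2·70.9 ≈ 278.82 ⇒ 279.
Sub-indices: SO₂→292, O₃→277, CO→141, PM2.5→279. Ranked high→low: 292, 279, 277, 141. Second-highest sub-index = 279.

279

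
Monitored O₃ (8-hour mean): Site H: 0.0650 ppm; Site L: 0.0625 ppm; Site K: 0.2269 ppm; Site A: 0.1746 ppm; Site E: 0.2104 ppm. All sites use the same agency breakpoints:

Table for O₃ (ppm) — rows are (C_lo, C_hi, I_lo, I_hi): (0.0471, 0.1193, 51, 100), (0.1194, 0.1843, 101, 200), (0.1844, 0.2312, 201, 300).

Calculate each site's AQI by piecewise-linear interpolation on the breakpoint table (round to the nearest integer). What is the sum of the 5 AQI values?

856

Site H: 0.0650 ∈ [0.0471, 0.1193] ↔ index [51, 100].
51 + (0.0650−0.0471)·(100−51)/(0.1193−0.0471) = 51 + 0.0179·49/0.0722 ≈ 63.15, so AQI = 63.
Site L: 0.0625 ∈ [0.0471, 0.1193] ↔ index [51, 100].
51 + (0.0625−0.0471)·(100−51)/(0.1193−0.0471) = 51 + 0.0154·49/0.0722 ≈ 61.45, so AQI = 61.
Site K: row 0.1844–0.2312 (AQI 201–300). (300−201)·(0.2269−0.1844)/(0.2312−0.1844) + 201 = 99·0.0425/0.0468 + 201 ≈ 290.90 → 291.
Site A: 0.1746 lies in 0.1194–0.1843, so I_lo=101, I_hi=200, C_lo=0.1194, C_hi=0.1843.
(200−101)/(0.1843−0.1194) × (0.1746−0.1194) + 101 = 99/0.0649 × 0.0552 + 101 ≈ 185.20 → 185.
Site E: row 0.1844–0.2312 (AQI 201–300). (300−201)·(0.2104−0.1844)/(0.2312−0.1844) + 201 = 99·0.0260/0.0468 + 201 ≈ 256.00 → 256.
AQIs: Site H=63, Site L=61, Site K=291, Site A=185, Site E=256. Sum = 63 + 61 + 291 + 185 + 256 = 856.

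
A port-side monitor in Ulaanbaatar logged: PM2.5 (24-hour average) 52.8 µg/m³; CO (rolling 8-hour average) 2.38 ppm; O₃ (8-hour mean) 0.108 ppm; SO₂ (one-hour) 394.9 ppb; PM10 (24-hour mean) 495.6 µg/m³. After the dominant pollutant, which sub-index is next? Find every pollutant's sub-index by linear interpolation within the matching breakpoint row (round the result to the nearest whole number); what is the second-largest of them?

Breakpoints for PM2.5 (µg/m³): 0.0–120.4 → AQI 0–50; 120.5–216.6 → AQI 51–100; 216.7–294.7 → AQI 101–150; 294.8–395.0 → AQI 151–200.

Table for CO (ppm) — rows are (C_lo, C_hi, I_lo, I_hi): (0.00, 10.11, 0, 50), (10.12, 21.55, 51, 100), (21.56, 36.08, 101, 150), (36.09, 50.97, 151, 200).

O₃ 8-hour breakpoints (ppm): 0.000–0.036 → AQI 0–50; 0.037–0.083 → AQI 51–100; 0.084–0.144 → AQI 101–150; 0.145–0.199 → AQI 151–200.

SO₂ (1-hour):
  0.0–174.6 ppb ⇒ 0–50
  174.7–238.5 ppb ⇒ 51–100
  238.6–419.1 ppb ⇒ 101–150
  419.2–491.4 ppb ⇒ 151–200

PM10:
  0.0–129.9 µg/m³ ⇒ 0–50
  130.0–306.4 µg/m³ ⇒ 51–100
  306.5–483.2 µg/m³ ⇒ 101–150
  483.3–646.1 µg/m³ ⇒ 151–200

143

PM2.5: 52.8 ∈ [0.0, 120.4] ↔ index [0, 50].
0 + (52.8−0.0)·(50−0)/(120.4−0.0) = 0 + 52.8·50/120.4 ≈ 21.93, so AQI = 22.
CO: 2.38 lies in 0.00–10.11, so I_lo=0, I_hi=50, C_lo=0.00, C_hi=10.11.
(50−0)/(10.11−0.00) × (2.38−0.00) + 0 = 50/10.11 × 2.38 + 0 ≈ 11.77 → 12.
O₃: row 0.084–0.144 (AQI 101–150). (150−101)·(0.108−0.084)/(0.144−0.084) + 101 = 49·0.024/0.060 + 101 ≈ 120.60 → 121.
SO₂ 394.9: bracket 238.6–419.1 → index 101–150; slope 49/180.5, offset 156.3.
AQI = 101 + 49/180.5·156.3 ≈ 143.43 ⇒ 143.
PM10: 495.6 lies in 483.3–646.1, so I_lo=151, I_hi=200, C_lo=483.3, C_hi=646.1.
(200−151)/(646.1−483.3) × (495.6−483.3) + 151 = 49/162.8 × 12.3 + 151 ≈ 154.70 → 155.
Sub-indices: PM2.5→22, CO→12, O₃→121, SO₂→143, PM10→155. Ranked high→low: 155, 143, 121, 22, 12. Second-highest sub-index = 143.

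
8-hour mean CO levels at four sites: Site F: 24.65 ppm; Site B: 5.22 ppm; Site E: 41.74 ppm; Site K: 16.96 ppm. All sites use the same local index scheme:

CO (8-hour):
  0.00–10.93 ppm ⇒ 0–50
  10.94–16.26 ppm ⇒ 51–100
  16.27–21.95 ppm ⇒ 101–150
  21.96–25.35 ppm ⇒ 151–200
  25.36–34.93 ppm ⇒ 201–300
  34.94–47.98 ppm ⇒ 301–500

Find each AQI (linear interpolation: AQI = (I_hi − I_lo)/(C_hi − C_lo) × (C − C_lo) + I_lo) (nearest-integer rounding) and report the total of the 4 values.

Site F 24.65: bracket 21.96–25.35 → index 151–200; slope 49/3.39, offset 2.69.
AQI = 151 + 49/3.39·2.69 ≈ 189.88 ⇒ 190.
Site B: row 0.00–10.93 (AQI 0–50). (50−0)·(5.22−0.00)/(10.93−0.00) + 0 = 50·5.22/10.93 + 0 ≈ 23.88 → 24.
Site E: 41.74 ∈ [34.94, 47.98] ↔ index [301, 500].
301 + (41.74−34.94)·(500−301)/(47.98−34.94) = 301 + 6.80·199/13.04 ≈ 404.77, so AQI = 405.
Site K: 16.96 lies in 16.27–21.95, so I_lo=101, I_hi=150, C_lo=16.27, C_hi=21.95.
(150−101)/(21.95−16.27) × (16.96−16.27) + 101 = 49/5.68 × 0.69 + 101 ≈ 106.95 → 107.
AQIs: Site F=190, Site B=24, Site E=405, Site K=107. Sum = 190 + 24 + 405 + 107 = 726.

726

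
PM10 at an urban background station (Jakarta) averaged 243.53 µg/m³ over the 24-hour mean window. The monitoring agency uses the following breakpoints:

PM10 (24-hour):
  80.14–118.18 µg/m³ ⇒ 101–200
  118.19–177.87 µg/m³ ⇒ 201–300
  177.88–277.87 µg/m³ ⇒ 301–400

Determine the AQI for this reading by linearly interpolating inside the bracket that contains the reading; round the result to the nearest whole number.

366

PM10: 243.53 ∈ [177.88, 277.87] ↔ index [301, 400].
301 + (243.53−177.88)·(400−301)/(277.87−177.88) = 301 + 65.65·99/99.99 ≈ 366.00, so AQI = 366.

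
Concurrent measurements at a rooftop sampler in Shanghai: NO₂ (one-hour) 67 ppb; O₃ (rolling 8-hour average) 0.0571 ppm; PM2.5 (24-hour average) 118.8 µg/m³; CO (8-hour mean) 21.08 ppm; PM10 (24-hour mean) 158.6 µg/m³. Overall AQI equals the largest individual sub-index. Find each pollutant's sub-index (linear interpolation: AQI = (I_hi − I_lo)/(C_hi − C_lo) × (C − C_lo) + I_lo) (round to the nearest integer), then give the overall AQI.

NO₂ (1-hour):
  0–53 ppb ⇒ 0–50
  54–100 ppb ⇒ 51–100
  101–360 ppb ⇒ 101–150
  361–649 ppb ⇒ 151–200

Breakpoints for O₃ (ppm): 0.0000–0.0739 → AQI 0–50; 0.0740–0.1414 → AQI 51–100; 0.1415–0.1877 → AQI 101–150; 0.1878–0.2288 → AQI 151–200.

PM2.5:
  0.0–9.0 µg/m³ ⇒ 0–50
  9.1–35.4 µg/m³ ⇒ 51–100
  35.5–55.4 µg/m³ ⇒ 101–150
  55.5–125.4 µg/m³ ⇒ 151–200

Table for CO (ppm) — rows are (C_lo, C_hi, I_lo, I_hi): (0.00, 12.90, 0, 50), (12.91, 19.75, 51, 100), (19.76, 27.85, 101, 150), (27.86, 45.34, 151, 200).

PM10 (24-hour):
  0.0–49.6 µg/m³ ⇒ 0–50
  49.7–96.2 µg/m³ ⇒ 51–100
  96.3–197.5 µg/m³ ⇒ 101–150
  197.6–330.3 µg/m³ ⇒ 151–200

NO₂ 67: bracket 54–100 → index 51–100; slope 49/46, offset 13.
AQI = 51 + 49/46·13 ≈ 64.85 ⇒ 65.
O₃: row 0.0000–0.0739 (AQI 0–50). (50−0)·(0.0571−0.0000)/(0.0739−0.0000) + 0 = 50·0.0571/0.0739 + 0 ≈ 38.63 → 39.
PM2.5: 118.8 lies in 55.5–125.4, so I_lo=151, I_hi=200, C_lo=55.5, C_hi=125.4.
(200−151)/(125.4−55.5) × (118.8−55.5) + 151 = 49/69.9 × 63.3 + 151 ≈ 195.37 → 195.
CO: 21.08 ∈ [19.76, 27.85] ↔ index [101, 150].
101 + (21.08−19.76)·(150−101)/(27.85−19.76) = 101 + 1.32·49/8.09 ≈ 109.00, so AQI = 109.
PM10: 158.6 lies in 96.3–197.5, so I_lo=101, I_hi=150, C_lo=96.3, C_hi=197.5.
(150−101)/(197.5−96.3) × (158.6−96.3) + 101 = 49/101.2 × 62.3 + 101 ≈ 131.17 → 131.
Sub-indices: NO₂→65, O₃→39, PM2.5→195, CO→109, PM10→131. Overall AQI = max = 195; dominant pollutant is PM2.5.

195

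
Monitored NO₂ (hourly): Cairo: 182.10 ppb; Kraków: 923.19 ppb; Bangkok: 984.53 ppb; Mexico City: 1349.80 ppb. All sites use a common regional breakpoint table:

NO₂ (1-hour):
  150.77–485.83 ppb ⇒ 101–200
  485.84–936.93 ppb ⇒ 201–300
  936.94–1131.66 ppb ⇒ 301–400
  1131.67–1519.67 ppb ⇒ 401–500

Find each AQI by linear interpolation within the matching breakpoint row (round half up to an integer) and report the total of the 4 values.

Cairo: row 150.77–485.83 (AQI 101–200). (200−101)·(182.10−150.77)/(485.83−150.77) + 101 = 99·31.33/335.06 + 101 ≈ 110.26 → 110.
Kraków: row 485.84–936.93 (AQI 201–300). (300−201)·(923.19−485.84)/(936.93−485.84) + 201 = 99·437.35/451.09 + 201 ≈ 296.98 → 297.
Bangkok: 984.53 ∈ [936.94, 1131.66] ↔ index [301, 400].
301 + (984.53−936.94)·(400−301)/(1131.66−936.94) = 301 + 47.59·99/194.72 ≈ 325.20, so AQI = 325.
Mexico City: row 1131.67–1519.67 (AQI 401–500). (500−401)·(1349.80−1131.67)/(1519.67−1131.67) + 401 = 99·218.13/388.00 + 401 ≈ 456.66 → 457.
AQIs: Cairo=110, Kraków=297, Bangkok=325, Mexico City=457. Sum = 110 + 297 + 325 + 457 = 1189.

1189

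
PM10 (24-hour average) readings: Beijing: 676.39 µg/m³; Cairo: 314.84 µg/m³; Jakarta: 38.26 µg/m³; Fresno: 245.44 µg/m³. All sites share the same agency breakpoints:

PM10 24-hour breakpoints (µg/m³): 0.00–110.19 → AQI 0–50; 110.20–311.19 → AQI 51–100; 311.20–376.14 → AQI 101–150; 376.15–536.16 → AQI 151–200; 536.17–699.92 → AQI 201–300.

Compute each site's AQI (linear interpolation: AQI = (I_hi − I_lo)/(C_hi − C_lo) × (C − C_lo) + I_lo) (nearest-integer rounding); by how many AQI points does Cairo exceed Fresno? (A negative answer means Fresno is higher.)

20

Beijing: row 536.17–699.92 (AQI 201–300). (300−201)·(676.39−536.17)/(699.92−536.17) + 201 = 99·140.22/163.75 + 201 ≈ 285.77 → 286.
Cairo: 314.84 ∈ [311.20, 376.14] ↔ index [101, 150].
101 + (314.84−311.20)·(150−101)/(376.14−311.20) = 101 + 3.64·49/64.94 ≈ 103.75, so AQI = 104.
Jakarta: 38.26 lies in 0.00–110.19, so I_lo=0, I_hi=50, C_lo=0.00, C_hi=110.19.
(50−0)/(110.19−0.00) × (38.26−0.00) + 0 = 50/110.19 × 38.26 + 0 ≈ 17.36 → 17.
Fresno: row 110.20–311.19 (AQI 51–100). (100−51)·(245.44−110.20)/(311.19−110.20) + 51 = 49·135.24/200.99 + 51 ≈ 83.97 → 84.
AQIs: Beijing=286, Cairo=104, Jakarta=17, Fresno=84. Cairo (104) − Fresno (84) = 20.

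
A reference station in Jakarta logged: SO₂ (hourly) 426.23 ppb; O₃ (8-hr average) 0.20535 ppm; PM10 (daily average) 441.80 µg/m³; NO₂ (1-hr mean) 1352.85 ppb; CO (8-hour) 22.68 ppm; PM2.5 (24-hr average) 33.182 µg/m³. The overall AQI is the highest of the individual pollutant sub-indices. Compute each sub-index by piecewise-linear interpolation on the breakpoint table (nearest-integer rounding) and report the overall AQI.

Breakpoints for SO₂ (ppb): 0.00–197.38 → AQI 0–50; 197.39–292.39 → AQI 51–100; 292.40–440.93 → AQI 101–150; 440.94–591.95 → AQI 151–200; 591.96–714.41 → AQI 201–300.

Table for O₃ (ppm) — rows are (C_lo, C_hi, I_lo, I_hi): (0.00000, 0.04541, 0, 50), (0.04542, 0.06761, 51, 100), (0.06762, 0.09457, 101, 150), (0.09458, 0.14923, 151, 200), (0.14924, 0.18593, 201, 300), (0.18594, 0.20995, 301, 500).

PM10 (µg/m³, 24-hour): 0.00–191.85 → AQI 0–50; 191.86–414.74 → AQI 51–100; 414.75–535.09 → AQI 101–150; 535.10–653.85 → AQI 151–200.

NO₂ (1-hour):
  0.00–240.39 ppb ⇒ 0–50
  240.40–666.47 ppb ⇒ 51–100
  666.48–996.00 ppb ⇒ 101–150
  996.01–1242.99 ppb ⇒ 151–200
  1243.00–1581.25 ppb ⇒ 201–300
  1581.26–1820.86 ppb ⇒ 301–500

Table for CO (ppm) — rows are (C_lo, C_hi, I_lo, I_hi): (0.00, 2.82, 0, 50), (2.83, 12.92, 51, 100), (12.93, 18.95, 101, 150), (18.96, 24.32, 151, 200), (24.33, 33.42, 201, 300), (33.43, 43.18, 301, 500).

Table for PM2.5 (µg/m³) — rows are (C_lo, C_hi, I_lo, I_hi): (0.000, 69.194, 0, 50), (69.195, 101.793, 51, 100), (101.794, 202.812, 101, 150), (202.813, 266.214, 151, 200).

SO₂: 426.23 ∈ [292.40, 440.93] ↔ index [101, 150].
101 + (426.23−292.40)·(150−101)/(440.93−292.40) = 101 + 133.83·49/148.53 ≈ 145.15, so AQI = 145.
O₃: row 0.18594–0.20995 (AQI 301–500). (500−301)·(0.20535−0.18594)/(0.20995−0.18594) + 301 = 199·0.01941/0.02401 + 301 ≈ 461.87 → 462.
PM10: row 414.75–535.09 (AQI 101–150). (150−101)·(441.80−414.75)/(535.09−414.75) + 101 = 49·27.05/120.34 + 101 ≈ 112.01 → 112.
NO₂: 1352.85 lies in 1243.00–1581.25, so I_lo=201, I_hi=300, C_lo=1243.00, C_hi=1581.25.
(300−201)/(1581.25−1243.00) × (1352.85−1243.00) + 201 = 99/338.25 × 109.85 + 201 ≈ 233.15 → 233.
CO: row 18.96–24.32 (AQI 151–200). (200−151)·(22.68−18.96)/(24.32−18.96) + 151 = 49·3.72/5.36 + 151 ≈ 185.01 → 185.
PM2.5: 33.182 lies in 0.000–69.194, so I_lo=0, I_hi=50, C_lo=0.000, C_hi=69.194.
(50−0)/(69.194−0.000) × (33.182−0.000) + 0 = 50/69.194 × 33.182 + 0 ≈ 23.98 → 24.
Sub-indices: SO₂→145, O₃→462, PM10→112, NO₂→233, CO→185, PM2.5→24. Overall AQI = max = 462; dominant pollutant is O₃.

462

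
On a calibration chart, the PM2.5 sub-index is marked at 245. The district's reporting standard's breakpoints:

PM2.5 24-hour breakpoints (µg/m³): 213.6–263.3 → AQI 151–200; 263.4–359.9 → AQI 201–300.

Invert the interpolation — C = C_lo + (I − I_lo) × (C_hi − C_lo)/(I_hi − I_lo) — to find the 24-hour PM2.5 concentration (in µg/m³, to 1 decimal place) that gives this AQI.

AQI 245 lies in the 201–300 band, which corresponds to 263.4–359.9 µg/m³.
C = 263.4 + (245−201)×(359.9−263.4)/(300−201) = 263.4 + 44×96.5/99 ≈ 306.289 µg/m³ → 306.3 µg/m³ to 1 dp.

306.3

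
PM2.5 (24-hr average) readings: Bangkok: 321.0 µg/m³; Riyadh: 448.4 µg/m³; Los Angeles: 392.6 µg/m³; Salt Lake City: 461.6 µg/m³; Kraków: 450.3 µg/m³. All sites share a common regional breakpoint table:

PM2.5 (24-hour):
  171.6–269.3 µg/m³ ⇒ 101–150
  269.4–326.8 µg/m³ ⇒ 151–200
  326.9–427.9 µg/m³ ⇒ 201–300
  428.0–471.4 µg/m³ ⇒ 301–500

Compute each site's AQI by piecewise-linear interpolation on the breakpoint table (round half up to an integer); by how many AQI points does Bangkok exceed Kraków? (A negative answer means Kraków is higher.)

-208

Bangkok: 321.0 ∈ [269.4, 326.8] ↔ index [151, 200].
151 + (321.0−269.4)·(200−151)/(326.8−269.4) = 151 + 51.6·49/57.4 ≈ 195.05, so AQI = 195.
Riyadh 448.4: bracket 428.0–471.4 → index 301–500; slope 199/43.4, offset 20.4.
AQI = 301 + 199/43.4·20.4 ≈ 394.54 ⇒ 395.
Los Angeles 392.6: bracket 326.9–427.9 → index 201–300; slope 99/101.0, offset 65.7.
AQI = 201 + 99/101.0·65.7 ≈ 265.40 ⇒ 265.
Salt Lake City: 461.6 ∈ [428.0, 471.4] ↔ index [301, 500].
301 + (461.6−428.0)·(500−301)/(471.4−428.0) = 301 + 33.6·199/43.4 ≈ 455.06, so AQI = 455.
Kraków 450.3: bracket 428.0–471.4 → index 301–500; slope 199/43.4, offset 22.3.
AQI = 301 + 199/43.4·22.3 ≈ 403.25 ⇒ 403.
AQIs: Bangkok=195, Riyadh=395, Los Angeles=265, Salt Lake City=455, Kraków=403. Bangkok (195) − Kraków (403) = -208.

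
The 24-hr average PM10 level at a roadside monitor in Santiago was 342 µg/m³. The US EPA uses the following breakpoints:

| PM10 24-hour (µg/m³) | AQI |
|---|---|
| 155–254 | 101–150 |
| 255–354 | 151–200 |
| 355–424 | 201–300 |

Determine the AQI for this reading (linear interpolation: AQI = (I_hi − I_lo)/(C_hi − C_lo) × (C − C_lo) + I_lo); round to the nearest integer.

194

PM10: 342 ∈ [255, 354] ↔ index [151, 200].
151 + (342−255)·(200−151)/(354−255) = 151 + 87·49/99 ≈ 194.06, so AQI = 194.
AQI 194 falls in the Unhealthy category.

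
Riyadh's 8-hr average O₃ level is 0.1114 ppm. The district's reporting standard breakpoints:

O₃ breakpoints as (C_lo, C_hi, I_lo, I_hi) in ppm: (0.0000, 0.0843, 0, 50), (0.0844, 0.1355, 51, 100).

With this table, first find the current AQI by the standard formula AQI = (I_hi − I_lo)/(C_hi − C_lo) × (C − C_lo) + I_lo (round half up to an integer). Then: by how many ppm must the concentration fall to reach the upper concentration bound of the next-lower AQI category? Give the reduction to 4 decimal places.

O₃ 0.1114: bracket 0.0844–0.1355 → index 51–100; slope 49/0.0511, offset 0.0270.
AQI = 51 + 49/0.0511·0.0270 ≈ 76.89 ⇒ 77.
Current AQI 77 is in the Moderate range (51–100). The next-lower category tops out at AQI 50, whose upper concentration bound is 0.0843 ppm.
Reduction needed = 0.1114 − 0.0843 = 0.0271 ppm.

0.0271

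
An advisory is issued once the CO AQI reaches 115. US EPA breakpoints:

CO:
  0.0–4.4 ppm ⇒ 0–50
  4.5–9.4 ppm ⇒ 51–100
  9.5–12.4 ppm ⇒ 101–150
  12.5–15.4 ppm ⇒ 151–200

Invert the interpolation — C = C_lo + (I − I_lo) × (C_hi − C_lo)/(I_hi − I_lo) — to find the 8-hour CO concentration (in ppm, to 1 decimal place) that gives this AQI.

AQI 115 lies in the 101–150 band, which corresponds to 9.5–12.4 ppm.
C = 9.5 + (115−101)×(12.4−9.5)/(150−101) = 9.5 + 14×2.9/49 ≈ 10.329 ppm → 10.3 ppm to 1 dp.

10.3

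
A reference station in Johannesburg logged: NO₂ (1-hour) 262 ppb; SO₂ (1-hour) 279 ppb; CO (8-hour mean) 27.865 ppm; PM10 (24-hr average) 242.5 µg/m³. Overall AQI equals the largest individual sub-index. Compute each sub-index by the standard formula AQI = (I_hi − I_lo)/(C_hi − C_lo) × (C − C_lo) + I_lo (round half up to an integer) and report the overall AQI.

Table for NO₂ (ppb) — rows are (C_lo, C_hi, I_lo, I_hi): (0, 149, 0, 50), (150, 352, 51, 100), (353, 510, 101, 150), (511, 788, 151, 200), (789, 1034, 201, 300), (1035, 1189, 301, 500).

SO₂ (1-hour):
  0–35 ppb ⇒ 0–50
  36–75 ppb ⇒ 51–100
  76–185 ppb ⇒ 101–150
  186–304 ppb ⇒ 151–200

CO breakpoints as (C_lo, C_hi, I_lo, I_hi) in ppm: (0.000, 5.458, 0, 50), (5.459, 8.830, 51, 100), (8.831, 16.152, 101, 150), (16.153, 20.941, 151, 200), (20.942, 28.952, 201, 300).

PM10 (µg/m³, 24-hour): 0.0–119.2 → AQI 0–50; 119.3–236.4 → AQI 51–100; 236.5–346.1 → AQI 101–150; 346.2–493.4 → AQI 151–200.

NO₂ 262: bracket 150–352 → index 51–100; slope 49/202, offset 112.
AQI = 51 + 49/202·112 ≈ 78.17 ⇒ 78.
SO₂: 279 ∈ [186, 304] ↔ index [151, 200].
151 + (279−186)·(200−151)/(304−186) = 151 + 93·49/118 ≈ 189.62, so AQI = 190.
CO 27.865: bracket 20.942–28.952 → index 201–300; slope 99/8.010, offset 6.923.
AQI = 201 + 99/8.010·6.923 ≈ 286.57 ⇒ 287.
PM10 242.5: bracket 236.5–346.1 → index 101–150; slope 49/109.6, offset 6.0.
AQI = 101 + 49/109.6·6.0 ≈ 103.68 ⇒ 104.
Sub-indices: NO₂→78, SO₂→190, CO→287, PM10→104. Overall AQI = max = 287; dominant pollutant is CO.

287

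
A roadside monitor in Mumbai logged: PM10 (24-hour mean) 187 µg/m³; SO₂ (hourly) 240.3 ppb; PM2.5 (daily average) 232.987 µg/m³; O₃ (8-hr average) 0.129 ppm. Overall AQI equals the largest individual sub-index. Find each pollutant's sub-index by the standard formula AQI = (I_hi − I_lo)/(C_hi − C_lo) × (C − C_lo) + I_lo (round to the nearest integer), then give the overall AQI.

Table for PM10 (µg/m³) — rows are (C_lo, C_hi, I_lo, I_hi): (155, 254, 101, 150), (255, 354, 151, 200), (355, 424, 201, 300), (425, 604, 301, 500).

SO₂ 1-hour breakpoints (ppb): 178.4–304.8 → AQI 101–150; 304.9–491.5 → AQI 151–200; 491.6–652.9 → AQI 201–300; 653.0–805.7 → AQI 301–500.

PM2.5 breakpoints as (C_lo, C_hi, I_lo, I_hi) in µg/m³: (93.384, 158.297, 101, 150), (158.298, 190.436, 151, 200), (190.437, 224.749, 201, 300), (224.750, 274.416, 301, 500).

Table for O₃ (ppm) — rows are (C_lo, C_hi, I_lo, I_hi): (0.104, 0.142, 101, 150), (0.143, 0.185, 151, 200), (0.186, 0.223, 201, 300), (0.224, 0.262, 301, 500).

PM10: row 155–254 (AQI 101–150). (150−101)·(187−155)/(254−155) + 101 = 49·32/99 + 101 ≈ 116.84 → 117.
SO₂: 240.3 lies in 178.4–304.8, so I_lo=101, I_hi=150, C_lo=178.4, C_hi=304.8.
(150−101)/(304.8−178.4) × (240.3−178.4) + 101 = 49/126.4 × 61.9 + 101 ≈ 125.00 → 125.
PM2.5 232.987: bracket 224.750–274.416 → index 301–500; slope 199/49.666, offset 8.237.
AQI = 301 + 199/49.666·8.237 ≈ 334.00 ⇒ 334.
O₃ 0.129: bracket 0.104–0.142 → index 101–150; slope 49/0.038, offset 0.025.
AQI = 101 + 49/0.038·0.025 ≈ 133.24 ⇒ 133.
Sub-indices: PM10→117, SO₂→125, PM2.5→334, O₃→133. Overall AQI = max = 334; dominant pollutant is PM2.5.

334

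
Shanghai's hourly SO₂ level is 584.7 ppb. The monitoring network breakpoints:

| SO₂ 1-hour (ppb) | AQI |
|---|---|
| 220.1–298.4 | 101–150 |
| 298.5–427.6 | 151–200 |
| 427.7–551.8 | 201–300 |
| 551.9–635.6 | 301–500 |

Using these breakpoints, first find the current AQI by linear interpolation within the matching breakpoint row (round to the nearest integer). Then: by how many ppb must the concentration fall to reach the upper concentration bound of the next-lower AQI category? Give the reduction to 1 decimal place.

SO₂ 584.7: bracket 551.9–635.6 → index 301–500; slope 199/83.7, offset 32.8.
AQI = 301 + 199/83.7·32.8 ≈ 378.98 ⇒ 379.
Current AQI 379 is in the Hazardous range (301–500). The next-lower category tops out at AQI 300, whose upper concentration bound is 551.8 ppb.
Reduction needed = 584.7 − 551.8 = 32.9 ppb.

32.9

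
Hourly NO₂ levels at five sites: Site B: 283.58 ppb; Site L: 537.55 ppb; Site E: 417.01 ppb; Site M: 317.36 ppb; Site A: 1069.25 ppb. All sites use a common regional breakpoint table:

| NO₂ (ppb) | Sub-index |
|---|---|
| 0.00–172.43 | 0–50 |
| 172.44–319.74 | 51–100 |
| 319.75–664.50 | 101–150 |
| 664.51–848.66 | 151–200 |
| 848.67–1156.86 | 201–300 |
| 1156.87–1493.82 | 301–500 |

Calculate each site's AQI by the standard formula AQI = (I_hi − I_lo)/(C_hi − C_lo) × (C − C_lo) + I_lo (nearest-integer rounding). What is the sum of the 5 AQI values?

706

Site B: 283.58 lies in 172.44–319.74, so I_lo=51, I_hi=100, C_lo=172.44, C_hi=319.74.
(100−51)/(319.74−172.44) × (283.58−172.44) + 51 = 49/147.30 × 111.14 + 51 ≈ 87.97 → 88.
Site L: 537.55 ∈ [319.75, 664.50] ↔ index [101, 150].
101 + (537.55−319.75)·(150−101)/(664.50−319.75) = 101 + 217.80·49/344.75 ≈ 131.96, so AQI = 132.
Site E: 417.01 lies in 319.75–664.50, so I_lo=101, I_hi=150, C_lo=319.75, C_hi=664.50.
(150−101)/(664.50−319.75) × (417.01−319.75) + 101 = 49/344.75 × 97.26 + 101 ≈ 114.82 → 115.
Site M: row 172.44–319.74 (AQI 51–100). (100−51)·(317.36−172.44)/(319.74−172.44) + 51 = 49·144.92/147.30 + 51 ≈ 99.21 → 99.
Site A: 1069.25 lies in 848.67–1156.86, so I_lo=201, I_hi=300, C_lo=848.67, C_hi=1156.86.
(300−201)/(1156.86−848.67) × (1069.25−848.67) + 201 = 99/308.19 × 220.58 + 201 ≈ 271.86 → 272.
AQIs: Site B=88, Site L=132, Site E=115, Site M=99, Site A=272. Sum = 88 + 132 + 115 + 99 + 272 = 706.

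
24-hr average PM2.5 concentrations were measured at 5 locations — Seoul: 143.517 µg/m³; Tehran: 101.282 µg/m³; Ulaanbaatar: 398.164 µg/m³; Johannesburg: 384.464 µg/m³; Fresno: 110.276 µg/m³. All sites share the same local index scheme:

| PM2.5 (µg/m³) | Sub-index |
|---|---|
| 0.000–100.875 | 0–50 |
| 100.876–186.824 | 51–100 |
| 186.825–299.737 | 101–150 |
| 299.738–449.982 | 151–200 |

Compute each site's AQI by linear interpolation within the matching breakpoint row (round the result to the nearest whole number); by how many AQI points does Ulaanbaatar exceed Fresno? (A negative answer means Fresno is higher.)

Seoul: row 100.876–186.824 (AQI 51–100). (100−51)·(143.517−100.876)/(186.824−100.876) + 51 = 49·42.641/85.948 + 51 ≈ 75.31 → 75.
Tehran: 101.282 ∈ [100.876, 186.824] ↔ index [51, 100].
51 + (101.282−100.876)·(100−51)/(186.824−100.876) = 51 + 0.406·49/85.948 ≈ 51.23, so AQI = 51.
Ulaanbaatar 398.164: bracket 299.738–449.982 → index 151–200; slope 49/150.244, offset 98.426.
AQI = 151 + 49/150.244·98.426 ≈ 183.10 ⇒ 183.
Johannesburg: 384.464 ∈ [299.738, 449.982] ↔ index [151, 200].
151 + (384.464−299.738)·(200−151)/(449.982−299.738) = 151 + 84.726·49/150.244 ≈ 178.63, so AQI = 179.
Fresno: 110.276 lies in 100.876–186.824, so I_lo=51, I_hi=100, C_lo=100.876, C_hi=186.824.
(100−51)/(186.824−100.876) × (110.276−100.876) + 51 = 49/85.948 × 9.400 + 51 ≈ 56.36 → 56.
AQIs: Seoul=75, Tehran=51, Ulaanbaatar=183, Johannesburg=179, Fresno=56. Ulaanbaatar (183) − Fresno (56) = 127.

127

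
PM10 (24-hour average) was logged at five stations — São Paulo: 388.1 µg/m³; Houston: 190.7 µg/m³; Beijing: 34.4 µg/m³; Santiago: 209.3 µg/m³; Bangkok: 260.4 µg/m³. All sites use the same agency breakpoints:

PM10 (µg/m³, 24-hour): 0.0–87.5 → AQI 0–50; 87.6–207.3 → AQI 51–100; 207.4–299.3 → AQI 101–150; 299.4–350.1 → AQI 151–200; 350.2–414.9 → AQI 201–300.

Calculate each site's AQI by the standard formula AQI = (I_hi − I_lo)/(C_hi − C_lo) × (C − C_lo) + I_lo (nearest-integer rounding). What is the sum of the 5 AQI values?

São Paulo: 388.1 lies in 350.2–414.9, so I_lo=201, I_hi=300, C_lo=350.2, C_hi=414.9.
(300−201)/(414.9−350.2) × (388.1−350.2) + 201 = 99/64.7 × 37.9 + 201 ≈ 258.99 → 259.
Houston: 190.7 ∈ [87.6, 207.3] ↔ index [51, 100].
51 + (190.7−87.6)·(100−51)/(207.3−87.6) = 51 + 103.1·49/119.7 ≈ 93.20, so AQI = 93.
Beijing: 34.4 lies in 0.0–87.5, so I_lo=0, I_hi=50, C_lo=0.0, C_hi=87.5.
(50−0)/(87.5−0.0) × (34.4−0.0) + 0 = 50/87.5 × 34.4 + 0 ≈ 19.66 → 20.
Santiago: row 207.4–299.3 (AQI 101–150). (150−101)·(209.3−207.4)/(299.3−207.4) + 101 = 49·1.9/91.9 + 101 ≈ 102.01 → 102.
Bangkok: 260.4 lies in 207.4–299.3, so I_lo=101, I_hi=150, C_lo=207.4, C_hi=299.3.
(150−101)/(299.3−207.4) × (260.4−207.4) + 101 = 49/91.9 × 53.0 + 101 ≈ 129.26 → 129.
AQIs: São Paulo=259, Houston=93, Beijing=20, Santiago=102, Bangkok=129. Sum = 259 + 93 + 20 + 102 + 129 = 603.

603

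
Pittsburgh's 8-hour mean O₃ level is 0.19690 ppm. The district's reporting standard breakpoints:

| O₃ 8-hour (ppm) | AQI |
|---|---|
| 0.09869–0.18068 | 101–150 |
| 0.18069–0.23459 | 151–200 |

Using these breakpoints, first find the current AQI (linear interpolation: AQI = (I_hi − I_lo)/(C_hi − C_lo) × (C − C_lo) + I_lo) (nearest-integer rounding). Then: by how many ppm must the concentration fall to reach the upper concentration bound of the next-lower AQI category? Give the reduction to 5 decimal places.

0.01622

O₃: 0.19690 ∈ [0.18069, 0.23459] ↔ index [151, 200].
151 + (0.19690−0.18069)·(200−151)/(0.23459−0.18069) = 151 + 0.01621·49/0.05390 ≈ 165.74, so AQI = 166.
Current AQI 166 is in the Unhealthy range (151–200). The next-lower category tops out at AQI 150, whose upper concentration bound is 0.18068 ppm.
Reduction needed = 0.19690 − 0.18068 = 0.01622 ppm.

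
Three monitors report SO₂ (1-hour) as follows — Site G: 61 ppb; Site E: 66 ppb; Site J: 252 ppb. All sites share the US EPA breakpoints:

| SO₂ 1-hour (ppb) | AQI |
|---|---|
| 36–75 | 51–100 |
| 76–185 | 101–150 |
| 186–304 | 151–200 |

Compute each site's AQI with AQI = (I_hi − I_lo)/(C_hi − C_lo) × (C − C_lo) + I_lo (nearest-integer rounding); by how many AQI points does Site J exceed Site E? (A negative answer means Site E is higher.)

89

Site G: row 36–75 (AQI 51–100). (100−51)·(61−36)/(75−36) + 51 = 49·25/39 + 51 ≈ 82.41 → 82.
Site E 66: bracket 36–75 → index 51–100; slope 49/39, offset 30.
AQI = 51 + 49/39·30 ≈ 88.69 ⇒ 89.
Site J: 252 lies in 186–304, so I_lo=151, I_hi=200, C_lo=186, C_hi=304.
(200−151)/(304−186) × (252−186) + 151 = 49/118 × 66 + 151 ≈ 178.41 → 178.
AQIs: Site G=82, Site E=89, Site J=178. Site J (178) − Site E (89) = 89.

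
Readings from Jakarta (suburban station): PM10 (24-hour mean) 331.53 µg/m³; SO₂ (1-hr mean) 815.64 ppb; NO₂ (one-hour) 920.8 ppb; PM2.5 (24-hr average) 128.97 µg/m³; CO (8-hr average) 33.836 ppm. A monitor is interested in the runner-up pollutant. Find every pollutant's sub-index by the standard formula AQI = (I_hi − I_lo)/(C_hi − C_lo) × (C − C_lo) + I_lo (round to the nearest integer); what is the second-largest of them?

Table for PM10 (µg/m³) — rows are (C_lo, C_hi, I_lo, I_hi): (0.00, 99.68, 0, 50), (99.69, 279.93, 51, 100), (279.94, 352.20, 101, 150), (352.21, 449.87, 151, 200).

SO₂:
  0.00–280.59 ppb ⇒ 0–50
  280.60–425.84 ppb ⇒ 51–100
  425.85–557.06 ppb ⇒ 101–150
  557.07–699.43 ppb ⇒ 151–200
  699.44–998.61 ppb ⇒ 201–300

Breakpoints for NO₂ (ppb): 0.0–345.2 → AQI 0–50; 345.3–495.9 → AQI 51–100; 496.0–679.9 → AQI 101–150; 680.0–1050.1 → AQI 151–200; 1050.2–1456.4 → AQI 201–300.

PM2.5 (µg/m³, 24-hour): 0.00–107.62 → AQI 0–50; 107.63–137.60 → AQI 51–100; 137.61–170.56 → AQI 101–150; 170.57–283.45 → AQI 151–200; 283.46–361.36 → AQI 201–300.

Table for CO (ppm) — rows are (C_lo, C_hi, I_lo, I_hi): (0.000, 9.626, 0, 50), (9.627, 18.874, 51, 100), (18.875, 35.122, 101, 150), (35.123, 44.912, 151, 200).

183

PM10: 331.53 ∈ [279.94, 352.20] ↔ index [101, 150].
101 + (331.53−279.94)·(150−101)/(352.20−279.94) = 101 + 51.59·49/72.26 ≈ 135.98, so AQI = 136.
SO₂: 815.64 lies in 699.44–998.61, so I_lo=201, I_hi=300, C_lo=699.44, C_hi=998.61.
(300−201)/(998.61−699.44) × (815.64−699.44) + 201 = 99/299.17 × 116.20 + 201 ≈ 239.45 → 239.
NO₂: 920.8 ∈ [680.0, 1050.1] ↔ index [151, 200].
151 + (920.8−680.0)·(200−151)/(1050.1−680.0) = 151 + 240.8·49/370.1 ≈ 182.88, so AQI = 183.
PM2.5: 128.97 lies in 107.63–137.60, so I_lo=51, I_hi=100, C_lo=107.63, C_hi=137.60.
(100−51)/(137.60−107.63) × (128.97−107.63) + 51 = 49/29.97 × 21.34 + 51 ≈ 85.89 → 86.
CO 33.836: bracket 18.875–35.122 → index 101–150; slope 49/16.247, offset 14.961.
AQI = 101 + 49/16.247·14.961 ≈ 146.12 ⇒ 146.
Sub-indices: PM10→136, SO₂→239, NO₂→183, PM2.5→86, CO→146. Ranked high→low: 239, 183, 146, 136, 86. Second-highest sub-index = 183.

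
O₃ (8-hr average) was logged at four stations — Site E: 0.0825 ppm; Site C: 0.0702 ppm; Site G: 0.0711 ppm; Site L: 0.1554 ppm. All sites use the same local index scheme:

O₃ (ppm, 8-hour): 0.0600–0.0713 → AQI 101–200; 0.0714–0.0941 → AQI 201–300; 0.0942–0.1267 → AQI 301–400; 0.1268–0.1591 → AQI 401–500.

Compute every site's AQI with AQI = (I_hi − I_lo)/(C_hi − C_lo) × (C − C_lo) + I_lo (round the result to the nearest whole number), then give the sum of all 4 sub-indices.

1126

Site E: 0.0825 ∈ [0.0714, 0.0941] ↔ index [201, 300].
201 + (0.0825−0.0714)·(300−201)/(0.0941−0.0714) = 201 + 0.0111·99/0.0227 ≈ 249.41, so AQI = 249.
Site C 0.0702: bracket 0.0600–0.0713 → index 101–200; slope 99/0.0113, offset 0.0102.
AQI = 101 + 99/0.0113·0.0102 ≈ 190.36 ⇒ 190.
Site G: row 0.0600–0.0713 (AQI 101–200). (200−101)·(0.0711−0.0600)/(0.0713−0.0600) + 101 = 99·0.0111/0.0113 + 101 ≈ 198.25 → 198.
Site L: row 0.1268–0.1591 (AQI 401–500). (500−401)·(0.1554−0.1268)/(0.1591−0.1268) + 401 = 99·0.0286/0.0323 + 401 ≈ 488.66 → 489.
AQIs: Site E=249, Site C=190, Site G=198, Site L=489. Sum = 249 + 190 + 198 + 489 = 1126.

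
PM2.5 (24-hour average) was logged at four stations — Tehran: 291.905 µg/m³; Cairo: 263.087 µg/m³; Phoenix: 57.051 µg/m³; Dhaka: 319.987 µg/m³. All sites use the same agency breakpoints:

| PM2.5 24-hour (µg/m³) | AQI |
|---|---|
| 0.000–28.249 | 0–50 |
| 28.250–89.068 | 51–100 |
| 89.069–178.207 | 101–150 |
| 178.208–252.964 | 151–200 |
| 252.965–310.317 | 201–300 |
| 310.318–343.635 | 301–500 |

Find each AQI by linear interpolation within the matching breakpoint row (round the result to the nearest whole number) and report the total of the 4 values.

Tehran 291.905: bracket 252.965–310.317 → index 201–300; slope 99/57.352, offset 38.940.
AQI = 201 + 99/57.352·38.940 ≈ 268.22 ⇒ 268.
Cairo 263.087: bracket 252.965–310.317 → index 201–300; slope 99/57.352, offset 10.122.
AQI = 201 + 99/57.352·10.122 ≈ 218.47 ⇒ 218.
Phoenix 57.051: bracket 28.250–89.068 → index 51–100; slope 49/60.818, offset 28.801.
AQI = 51 + 49/60.818·28.801 ≈ 74.20 ⇒ 74.
Dhaka: 319.987 lies in 310.318–343.635, so I_lo=301, I_hi=500, C_lo=310.318, C_hi=343.635.
(500−301)/(343.635−310.318) × (319.987−310.318) + 301 = 199/33.317 × 9.669 + 301 ≈ 358.75 → 359.
AQIs: Tehran=268, Cairo=218, Phoenix=74, Dhaka=359. Sum = 268 + 218 + 74 + 359 = 919.

919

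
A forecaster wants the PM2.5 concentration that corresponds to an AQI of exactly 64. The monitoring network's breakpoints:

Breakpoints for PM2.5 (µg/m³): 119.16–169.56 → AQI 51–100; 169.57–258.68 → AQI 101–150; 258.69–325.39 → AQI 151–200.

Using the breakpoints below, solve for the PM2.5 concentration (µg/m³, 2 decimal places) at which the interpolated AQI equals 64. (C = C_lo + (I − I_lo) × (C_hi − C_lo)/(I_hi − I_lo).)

132.53

AQI 64 lies in the 51–100 band, which corresponds to 119.16–169.56 µg/m³.
C = 119.16 + (64−51)×(169.56−119.16)/(100−51) = 119.16 + 13×50.40/49 ≈ 132.5314 µg/m³ → 132.53 µg/m³ to 2 dp.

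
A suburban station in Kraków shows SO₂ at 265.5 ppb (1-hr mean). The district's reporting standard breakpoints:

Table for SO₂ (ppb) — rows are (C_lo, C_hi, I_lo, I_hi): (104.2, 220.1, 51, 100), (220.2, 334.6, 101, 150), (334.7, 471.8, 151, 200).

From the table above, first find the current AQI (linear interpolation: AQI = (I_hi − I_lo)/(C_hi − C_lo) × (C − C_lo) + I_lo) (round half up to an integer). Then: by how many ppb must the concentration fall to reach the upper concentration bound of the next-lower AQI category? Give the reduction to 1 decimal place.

45.4

SO₂: 265.5 lies in 220.2–334.6, so I_lo=101, I_hi=150, C_lo=220.2, C_hi=334.6.
(150−101)/(334.6−220.2) × (265.5−220.2) + 101 = 49/114.4 × 45.3 + 101 ≈ 120.40 → 120.
Current AQI 120 is in the Unhealthy for Sensitive Groups range (101–150). The next-lower category tops out at AQI 100, whose upper concentration bound is 220.1 ppb.
Reduction needed = 265.5 − 220.1 = 45.4 ppb.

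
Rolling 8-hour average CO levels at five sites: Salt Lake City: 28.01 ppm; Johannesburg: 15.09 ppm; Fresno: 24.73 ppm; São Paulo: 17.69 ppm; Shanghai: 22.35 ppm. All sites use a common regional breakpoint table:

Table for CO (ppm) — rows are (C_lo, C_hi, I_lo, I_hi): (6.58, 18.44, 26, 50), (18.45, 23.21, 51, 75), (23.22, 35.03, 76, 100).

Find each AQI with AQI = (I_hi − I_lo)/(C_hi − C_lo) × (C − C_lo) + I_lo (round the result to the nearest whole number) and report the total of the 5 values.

327

Salt Lake City 28.01: bracket 23.22–35.03 → index 76–100; slope 24/11.81, offset 4.79.
AQI = 76 + 24/11.81·4.79 ≈ 85.73 ⇒ 86.
Johannesburg: row 6.58–18.44 (AQI 26–50). (50−26)·(15.09−6.58)/(18.44−6.58) + 26 = 24·8.51/11.86 + 26 ≈ 43.22 → 43.
Fresno 24.73: bracket 23.22–35.03 → index 76–100; slope 24/11.81, offset 1.51.
AQI = 76 + 24/11.81·1.51 ≈ 79.07 ⇒ 79.
São Paulo: 17.69 lies in 6.58–18.44, so I_lo=26, I_hi=50, C_lo=6.58, C_hi=18.44.
(50−26)/(18.44−6.58) × (17.69−6.58) + 26 = 24/11.86 × 11.11 + 26 ≈ 48.48 → 48.
Shanghai 22.35: bracket 18.45–23.21 → index 51–75; slope 24/4.76, offset 3.90.
AQI = 51 + 24/4.76·3.90 ≈ 70.66 ⇒ 71.
AQIs: Salt Lake City=86, Johannesburg=43, Fresno=79, São Paulo=48, Shanghai=71. Sum = 86 + 43 + 79 + 48 + 71 = 327.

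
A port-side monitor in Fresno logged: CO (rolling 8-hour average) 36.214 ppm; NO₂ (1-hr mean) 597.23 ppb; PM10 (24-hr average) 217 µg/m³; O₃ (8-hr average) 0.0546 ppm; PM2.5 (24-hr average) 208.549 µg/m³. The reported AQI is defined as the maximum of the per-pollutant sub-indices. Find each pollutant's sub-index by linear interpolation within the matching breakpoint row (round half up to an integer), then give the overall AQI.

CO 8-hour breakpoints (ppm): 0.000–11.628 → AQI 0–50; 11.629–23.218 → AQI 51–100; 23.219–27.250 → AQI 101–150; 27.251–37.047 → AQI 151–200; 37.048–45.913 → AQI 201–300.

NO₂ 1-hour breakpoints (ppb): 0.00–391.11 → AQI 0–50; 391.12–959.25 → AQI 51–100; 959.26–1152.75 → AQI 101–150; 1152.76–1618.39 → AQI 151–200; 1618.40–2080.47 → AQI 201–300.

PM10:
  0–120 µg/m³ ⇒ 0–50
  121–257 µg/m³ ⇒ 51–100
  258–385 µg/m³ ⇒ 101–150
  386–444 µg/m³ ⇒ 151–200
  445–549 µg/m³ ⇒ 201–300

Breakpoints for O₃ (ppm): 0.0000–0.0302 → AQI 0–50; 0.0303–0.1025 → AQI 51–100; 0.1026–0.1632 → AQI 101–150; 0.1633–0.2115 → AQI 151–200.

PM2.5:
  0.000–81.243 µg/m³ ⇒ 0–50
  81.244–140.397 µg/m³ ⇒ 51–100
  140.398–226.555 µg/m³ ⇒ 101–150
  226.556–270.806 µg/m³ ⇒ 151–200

196

CO: 36.214 lies in 27.251–37.047, so I_lo=151, I_hi=200, C_lo=27.251, C_hi=37.047.
(200−151)/(37.047−27.251) × (36.214−27.251) + 151 = 49/9.796 × 8.963 + 151 ≈ 195.83 → 196.
NO₂: 597.23 ∈ [391.12, 959.25] ↔ index [51, 100].
51 + (597.23−391.12)·(100−51)/(959.25−391.12) = 51 + 206.11·49/568.13 ≈ 68.78, so AQI = 69.
PM10: row 121–257 (AQI 51–100). (100−51)·(217−121)/(257−121) + 51 = 49·96/136 + 51 ≈ 85.59 → 86.
O₃ 0.0546: bracket 0.0303–0.1025 → index 51–100; slope 49/0.0722, offset 0.0243.
AQI = 51 + 49/0.0722·0.0243 ≈ 67.49 ⇒ 67.
PM2.5: 208.549 ∈ [140.398, 226.555] ↔ index [101, 150].
101 + (208.549−140.398)·(150−101)/(226.555−140.398) = 101 + 68.151·49/86.157 ≈ 139.76, so AQI = 140.
Sub-indices: CO→196, NO₂→69, PM10→86, O₃→67, PM2.5→140. Overall AQI = max = 196; dominant pollutant is CO.
AQI 196: Unhealthy.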